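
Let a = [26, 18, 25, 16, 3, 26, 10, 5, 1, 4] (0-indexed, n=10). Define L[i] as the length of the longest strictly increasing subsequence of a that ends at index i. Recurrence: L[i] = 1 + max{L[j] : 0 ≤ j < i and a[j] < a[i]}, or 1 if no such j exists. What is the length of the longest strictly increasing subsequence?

   i    0    1    2    3    4    5    6    7    8    9
a[i]   26   18   25   16    3   26   10    5    1    4
L[i]    1    1    2    1    1    3    2    2    1    2

3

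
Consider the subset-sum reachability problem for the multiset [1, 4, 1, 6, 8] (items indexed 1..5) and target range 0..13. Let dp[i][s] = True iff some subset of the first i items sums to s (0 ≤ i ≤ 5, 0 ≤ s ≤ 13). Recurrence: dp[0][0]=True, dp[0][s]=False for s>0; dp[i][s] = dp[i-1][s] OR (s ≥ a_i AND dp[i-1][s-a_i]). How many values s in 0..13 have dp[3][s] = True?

i\s   0   1   2   3   4   5   6   7   8   9  10  11  12  13
  0   T   F   F   F   F   F   F   F   F   F   F   F   F   F
  1   T   T   F   F   F   F   F   F   F   F   F   F   F   F
  2   T   T   F   F   T   T   F   F   F   F   F   F   F   F
  3   T   T   T   F   T   T   T   F   F   F   F   F   F   F
  4   T   T   T   F   T   T   T   T   T   F   T   T   T   F
  5   T   T   T   F   T   T   T   T   T   T   T   T   T   T

6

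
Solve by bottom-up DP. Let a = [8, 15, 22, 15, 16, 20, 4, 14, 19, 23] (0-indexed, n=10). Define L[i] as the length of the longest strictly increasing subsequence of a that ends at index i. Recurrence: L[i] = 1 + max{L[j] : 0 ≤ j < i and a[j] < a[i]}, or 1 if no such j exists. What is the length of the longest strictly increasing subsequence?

   i    0    1    2    3    4    5    6    7    8    9
a[i]    8   15   22   15   16   20    4   14   19   23
L[i]    1    2    3    2    3    4    1    2    4    5

5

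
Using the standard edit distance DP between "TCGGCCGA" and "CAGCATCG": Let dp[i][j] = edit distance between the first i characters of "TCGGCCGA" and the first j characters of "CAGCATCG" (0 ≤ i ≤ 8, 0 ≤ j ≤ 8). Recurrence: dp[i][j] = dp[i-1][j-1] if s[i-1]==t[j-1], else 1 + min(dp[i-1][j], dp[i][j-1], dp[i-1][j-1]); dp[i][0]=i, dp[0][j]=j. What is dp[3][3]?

2

   ''  C  A  G  C  A  T  C  G
''  0  1  2  3  4  5  6  7  8
 T  1  1  2  3  4  5  5  6  7
 C  2  1  2  3  3  4  5  5  6
 G  3  2  2  2  3  4  5  6  5
 G  4  3  3  2  3  4  5  6  6
 C  5  4  4  3  2  3  4  5  6
 C  6  5  5  4  3  3  4  4  5
 G  7  6  6  5  4  4  4  5  4
 A  8  7  6  6  5  4  5  5  5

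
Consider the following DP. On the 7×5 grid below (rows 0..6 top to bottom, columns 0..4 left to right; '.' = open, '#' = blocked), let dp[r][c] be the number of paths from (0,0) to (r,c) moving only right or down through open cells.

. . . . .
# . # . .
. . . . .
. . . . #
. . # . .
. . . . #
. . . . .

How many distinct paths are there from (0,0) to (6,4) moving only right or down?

r\c   0   1   2   3   4
  0   1   1   1   1   1
  1   0   1   0   1   2
  2   0   1   1   2   4
  3   0   1   2   4   0
  4   0   1   0   4   4
  5   0   1   1   5   0
  6   0   1   2   7   7

7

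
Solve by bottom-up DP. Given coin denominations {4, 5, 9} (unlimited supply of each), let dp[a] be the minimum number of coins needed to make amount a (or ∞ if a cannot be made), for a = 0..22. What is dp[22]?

3

 a  0  1  2  3  4  5  6  7  8  9 10 11 12 13 14 15 16 17 18 19 20 21 22
dp  0  -  -  -  1  1  -  -  2  1  2  -  3  2  2  3  4  3  2  3  4  4  3
(- denotes ∞ / unreachable)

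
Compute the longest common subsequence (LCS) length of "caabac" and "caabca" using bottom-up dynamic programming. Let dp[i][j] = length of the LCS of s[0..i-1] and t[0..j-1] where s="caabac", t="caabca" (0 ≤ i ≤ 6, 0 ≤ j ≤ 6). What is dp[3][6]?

3

   ''  c  a  a  b  c  a
''  0  0  0  0  0  0  0
 c  0  1  1  1  1  1  1
 a  0  1  2  2  2  2  2
 a  0  1  2  3  3  3  3
 b  0  1  2  3  4  4  4
 a  0  1  2  3  4  4  5
 c  0  1  2  3  4  5  5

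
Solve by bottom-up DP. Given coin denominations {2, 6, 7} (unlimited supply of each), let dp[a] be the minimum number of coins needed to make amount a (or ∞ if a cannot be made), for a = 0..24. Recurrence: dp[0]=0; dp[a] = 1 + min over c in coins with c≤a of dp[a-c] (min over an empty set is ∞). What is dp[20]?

3

 a  0  1  2  3  4  5  6  7  8  9 10 11 12 13 14 15 16 17 18 19 20 21 22 23 24
dp  0  -  1  -  2  -  1  1  2  2  3  3  2  2  2  3  3  4  3  3  3  3  4  4  4
(- denotes ∞ / unreachable)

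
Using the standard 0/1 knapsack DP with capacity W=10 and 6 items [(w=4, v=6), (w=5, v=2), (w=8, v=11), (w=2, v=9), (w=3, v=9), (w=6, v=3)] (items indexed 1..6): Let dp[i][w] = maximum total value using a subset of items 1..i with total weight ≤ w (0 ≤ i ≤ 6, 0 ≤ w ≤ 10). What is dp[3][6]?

6

i\w   0   1   2   3   4   5   6   7   8   9  10
  0   0   0   0   0   0   0   0   0   0   0   0
  1   0   0   0   0   6   6   6   6   6   6   6
  2   0   0   0   0   6   6   6   6   6   8   8
  3   0   0   0   0   6   6   6   6  11  11  11
  4   0   0   9   9   9   9  15  15  15  15  20
  5   0   0   9   9   9  18  18  18  18  24  24
  6   0   0   9   9   9  18  18  18  18  24  24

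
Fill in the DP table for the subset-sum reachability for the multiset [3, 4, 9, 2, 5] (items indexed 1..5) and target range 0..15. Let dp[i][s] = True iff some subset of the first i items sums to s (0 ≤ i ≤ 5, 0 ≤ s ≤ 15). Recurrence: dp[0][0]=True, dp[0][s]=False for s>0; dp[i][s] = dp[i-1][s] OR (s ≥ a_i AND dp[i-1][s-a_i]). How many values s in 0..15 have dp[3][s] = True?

i\s   0   1   2   3   4   5   6   7   8   9  10  11  12  13  14  15
  0   T   F   F   F   F   F   F   F   F   F   F   F   F   F   F   F
  1   T   F   F   T   F   F   F   F   F   F   F   F   F   F   F   F
  2   T   F   F   T   T   F   F   T   F   F   F   F   F   F   F   F
  3   T   F   F   T   T   F   F   T   F   T   F   F   T   T   F   F
  4   T   F   T   T   T   T   T   T   F   T   F   T   T   T   T   T
  5   T   F   T   T   T   T   T   T   T   T   T   T   T   T   T   T

7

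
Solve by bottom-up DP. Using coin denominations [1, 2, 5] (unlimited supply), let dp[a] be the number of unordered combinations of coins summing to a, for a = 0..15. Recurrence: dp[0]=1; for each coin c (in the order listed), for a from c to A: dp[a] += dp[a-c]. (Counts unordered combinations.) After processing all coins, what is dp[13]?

14

after  coin     0     1     2     3     4     5     6     7     8     9    10    11    12    13    14    15
          1     1     1     1     1     1     1     1     1     1     1     1     1     1     1     1     1
          2     1     1     2     2     3     3     4     4     5     5     6     6     7     7     8     8
          5     1     1     2     2     3     4     5     6     7     8    10    11    13    14    16    18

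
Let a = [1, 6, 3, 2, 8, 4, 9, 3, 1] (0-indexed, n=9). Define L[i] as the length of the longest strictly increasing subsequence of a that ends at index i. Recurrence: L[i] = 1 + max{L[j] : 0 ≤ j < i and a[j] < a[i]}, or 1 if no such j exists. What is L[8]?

   i    0    1    2    3    4    5    6    7    8
a[i]    1    6    3    2    8    4    9    3    1
L[i]    1    2    2    2    3    3    4    3    1

1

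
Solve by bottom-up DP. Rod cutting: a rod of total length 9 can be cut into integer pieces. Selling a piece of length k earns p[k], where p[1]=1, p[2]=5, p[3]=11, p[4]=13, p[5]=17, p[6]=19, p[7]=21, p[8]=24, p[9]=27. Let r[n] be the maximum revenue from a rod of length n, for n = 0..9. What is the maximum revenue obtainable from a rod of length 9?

   n    0    1    2    3    4    5    6    7    8    9
r[n]    0    1    5   11   13   17   22   24   28   33

33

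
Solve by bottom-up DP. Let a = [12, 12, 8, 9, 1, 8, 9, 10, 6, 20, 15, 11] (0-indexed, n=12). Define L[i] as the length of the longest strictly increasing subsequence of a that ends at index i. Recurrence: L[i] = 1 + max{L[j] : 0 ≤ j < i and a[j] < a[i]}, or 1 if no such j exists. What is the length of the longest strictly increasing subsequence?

5

   i    0    1    2    3    4    5    6    7    8    9   10   11
a[i]   12   12    8    9    1    8    9   10    6   20   15   11
L[i]    1    1    1    2    1    2    3    4    2    5    5    5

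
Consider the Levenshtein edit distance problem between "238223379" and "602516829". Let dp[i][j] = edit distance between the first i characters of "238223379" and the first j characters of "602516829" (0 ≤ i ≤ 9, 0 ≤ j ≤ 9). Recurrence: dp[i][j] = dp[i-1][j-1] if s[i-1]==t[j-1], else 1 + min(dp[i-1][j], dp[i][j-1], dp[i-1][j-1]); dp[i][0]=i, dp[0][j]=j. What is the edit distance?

8

   ''  6  0  2  5  1  6  8  2  9
''  0  1  2  3  4  5  6  7  8  9
 2  1  1  2  2  3  4  5  6  7  8
 3  2  2  2  3  3  4  5  6  7  8
 8  3  3  3  3  4  4  5  5  6  7
 2  4  4  4  3  4  5  5  6  5  6
 2  5  5  5  4  4  5  6  6  6  6
 3  6  6  6  5  5  5  6  7  7  7
 3  7  7  7  6  6  6  6  7  8  8
 7  8  8  8  7  7  7  7  7  8  9
 9  9  9  9  8  8  8  8  8  8  8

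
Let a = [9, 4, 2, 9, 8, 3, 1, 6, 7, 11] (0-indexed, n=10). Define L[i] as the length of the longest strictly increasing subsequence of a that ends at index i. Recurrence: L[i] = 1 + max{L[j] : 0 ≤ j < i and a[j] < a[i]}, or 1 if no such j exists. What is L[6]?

   i    0    1    2    3    4    5    6    7    8    9
a[i]    9    4    2    9    8    3    1    6    7   11
L[i]    1    1    1    2    2    2    1    3    4    5

1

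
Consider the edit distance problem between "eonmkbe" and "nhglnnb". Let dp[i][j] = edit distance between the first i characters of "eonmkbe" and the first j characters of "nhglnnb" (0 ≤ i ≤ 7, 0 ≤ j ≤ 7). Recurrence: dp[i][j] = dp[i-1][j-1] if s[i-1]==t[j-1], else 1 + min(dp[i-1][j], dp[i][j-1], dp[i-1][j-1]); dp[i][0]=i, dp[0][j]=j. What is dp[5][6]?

6

   ''  n  h  g  l  n  n  b
''  0  1  2  3  4  5  6  7
 e  1  1  2  3  4  5  6  7
 o  2  2  2  3  4  5  6  7
 n  3  2  3  3  4  4  5  6
 m  4  3  3  4  4  5  5  6
 k  5  4  4  4  5  5  6  6
 b  6  5  5  5  5  6  6  6
 e  7  6  6  6  6  6  7  7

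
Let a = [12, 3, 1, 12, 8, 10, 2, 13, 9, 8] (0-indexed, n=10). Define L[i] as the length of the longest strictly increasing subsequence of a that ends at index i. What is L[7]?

4

   i    0    1    2    3    4    5    6    7    8    9
a[i]   12    3    1   12    8   10    2   13    9    8
L[i]    1    1    1    2    2    3    2    4    3    3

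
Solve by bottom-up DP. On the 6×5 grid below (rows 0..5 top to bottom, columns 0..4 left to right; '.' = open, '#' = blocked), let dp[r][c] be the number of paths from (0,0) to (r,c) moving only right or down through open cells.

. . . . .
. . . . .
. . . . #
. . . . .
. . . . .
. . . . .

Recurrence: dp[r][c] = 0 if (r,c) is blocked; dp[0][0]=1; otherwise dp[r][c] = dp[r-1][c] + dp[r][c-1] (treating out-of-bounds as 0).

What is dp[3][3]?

20

r\c   0   1   2   3   4
  0   1   1   1   1   1
  1   1   2   3   4   5
  2   1   3   6  10   0
  3   1   4  10  20  20
  4   1   5  15  35  55
  5   1   6  21  56 111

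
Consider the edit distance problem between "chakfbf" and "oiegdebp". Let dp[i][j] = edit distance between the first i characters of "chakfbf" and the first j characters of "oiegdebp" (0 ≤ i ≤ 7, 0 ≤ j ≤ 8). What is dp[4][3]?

   ''  o  i  e  g  d  e  b  p
''  0  1  2  3  4  5  6  7  8
 c  1  1  2  3  4  5  6  7  8
 h  2  2  2  3  4  5  6  7  8
 a  3  3  3  3  4  5  6  7  8
 k  4  4  4  4  4  5  6  7  8
 f  5  5  5  5  5  5  6  7  8
 b  6  6  6  6  6  6  6  6  7
 f  7  7  7  7  7  7  7  7  7

4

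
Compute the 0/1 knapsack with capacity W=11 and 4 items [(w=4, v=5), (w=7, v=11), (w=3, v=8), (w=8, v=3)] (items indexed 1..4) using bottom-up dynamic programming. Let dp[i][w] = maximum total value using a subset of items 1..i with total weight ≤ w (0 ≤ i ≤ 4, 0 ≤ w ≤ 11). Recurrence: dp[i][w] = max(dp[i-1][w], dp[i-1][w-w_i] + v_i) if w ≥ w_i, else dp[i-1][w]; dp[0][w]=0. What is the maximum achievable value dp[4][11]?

i\w   0   1   2   3   4   5   6   7   8   9  10  11
  0   0   0   0   0   0   0   0   0   0   0   0   0
  1   0   0   0   0   5   5   5   5   5   5   5   5
  2   0   0   0   0   5   5   5  11  11  11  11  16
  3   0   0   0   8   8   8   8  13  13  13  19  19
  4   0   0   0   8   8   8   8  13  13  13  19  19

19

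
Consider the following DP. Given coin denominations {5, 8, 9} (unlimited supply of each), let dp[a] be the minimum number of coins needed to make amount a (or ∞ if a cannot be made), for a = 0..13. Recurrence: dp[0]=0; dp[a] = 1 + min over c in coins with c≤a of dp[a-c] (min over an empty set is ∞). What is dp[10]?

2

 a  0  1  2  3  4  5  6  7  8  9 10 11 12 13
dp  0  -  -  -  -  1  -  -  1  1  2  -  -  2
(- denotes ∞ / unreachable)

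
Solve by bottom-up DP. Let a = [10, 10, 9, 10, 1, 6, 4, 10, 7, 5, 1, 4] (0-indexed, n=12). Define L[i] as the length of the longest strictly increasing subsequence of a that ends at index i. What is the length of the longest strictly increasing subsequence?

   i    0    1    2    3    4    5    6    7    8    9   10   11
a[i]   10   10    9   10    1    6    4   10    7    5    1    4
L[i]    1    1    1    2    1    2    2    3    3    3    1    2

3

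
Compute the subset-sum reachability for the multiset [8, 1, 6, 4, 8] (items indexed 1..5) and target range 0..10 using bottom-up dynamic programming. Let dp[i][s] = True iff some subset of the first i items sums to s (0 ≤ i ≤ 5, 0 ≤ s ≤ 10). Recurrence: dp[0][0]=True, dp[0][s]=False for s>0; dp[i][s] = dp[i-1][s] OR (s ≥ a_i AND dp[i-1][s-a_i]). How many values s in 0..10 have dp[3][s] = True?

i\s   0   1   2   3   4   5   6   7   8   9  10
  0   T   F   F   F   F   F   F   F   F   F   F
  1   T   F   F   F   F   F   F   F   T   F   F
  2   T   T   F   F   F   F   F   F   T   T   F
  3   T   T   F   F   F   F   T   T   T   T   F
  4   T   T   F   F   T   T   T   T   T   T   T
  5   T   T   F   F   T   T   T   T   T   T   T

6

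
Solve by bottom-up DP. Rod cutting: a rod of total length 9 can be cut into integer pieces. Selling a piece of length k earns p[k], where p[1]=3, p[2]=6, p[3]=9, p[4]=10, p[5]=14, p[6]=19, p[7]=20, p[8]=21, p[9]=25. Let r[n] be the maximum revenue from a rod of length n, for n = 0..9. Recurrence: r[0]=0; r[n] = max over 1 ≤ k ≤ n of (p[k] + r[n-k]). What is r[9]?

28

   n    0    1    2    3    4    5    6    7    8    9
r[n]    0    3    6    9   12   15   19   22   25   28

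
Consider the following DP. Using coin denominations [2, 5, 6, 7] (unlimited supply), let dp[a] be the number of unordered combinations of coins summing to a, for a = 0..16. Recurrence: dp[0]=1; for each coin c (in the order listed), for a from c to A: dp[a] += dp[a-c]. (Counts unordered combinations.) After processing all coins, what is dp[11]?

3

after  coin     0     1     2     3     4     5     6     7     8     9    10    11    12    13    14    15    16
          2     1     0     1     0     1     0     1     0     1     0     1     0     1     0     1     0     1
          5     1     0     1     0     1     1     1     1     1     1     2     1     2     1     2     2     2
          6     1     0     1     0     1     1     2     1     2     1     3     2     4     2     4     3     5
          7     1     0     1     0     1     1     2     2     2     2     3     3     5     4     6     5     7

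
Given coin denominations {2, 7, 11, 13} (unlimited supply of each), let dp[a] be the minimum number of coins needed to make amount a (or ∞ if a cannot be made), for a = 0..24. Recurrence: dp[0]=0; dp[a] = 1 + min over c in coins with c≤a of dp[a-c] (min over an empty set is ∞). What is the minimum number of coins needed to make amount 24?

2

 a  0  1  2  3  4  5  6  7  8  9 10 11 12 13 14 15 16 17 18 19 20 21 22 23 24
dp  0  -  1  -  2  -  3  1  4  2  5  1  6  1  2  2  3  3  2  4  2  3  2  4  2
(- denotes ∞ / unreachable)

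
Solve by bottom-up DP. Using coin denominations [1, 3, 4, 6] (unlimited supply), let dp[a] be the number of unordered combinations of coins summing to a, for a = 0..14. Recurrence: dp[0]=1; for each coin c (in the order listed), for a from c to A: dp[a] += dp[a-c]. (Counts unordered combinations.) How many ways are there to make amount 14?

20

after  coin     0     1     2     3     4     5     6     7     8     9    10    11    12    13    14
          1     1     1     1     1     1     1     1     1     1     1     1     1     1     1     1
          3     1     1     1     2     2     2     3     3     3     4     4     4     5     5     5
          4     1     1     1     2     3     3     4     5     6     7     8     9    11    12    13
          6     1     1     1     2     3     3     5     6     7     9    11    12    16    18    20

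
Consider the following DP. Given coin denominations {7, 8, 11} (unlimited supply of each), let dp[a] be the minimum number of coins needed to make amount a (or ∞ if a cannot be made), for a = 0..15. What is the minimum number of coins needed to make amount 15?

2

 a  0  1  2  3  4  5  6  7  8  9 10 11 12 13 14 15
dp  0  -  -  -  -  -  -  1  1  -  -  1  -  -  2  2
(- denotes ∞ / unreachable)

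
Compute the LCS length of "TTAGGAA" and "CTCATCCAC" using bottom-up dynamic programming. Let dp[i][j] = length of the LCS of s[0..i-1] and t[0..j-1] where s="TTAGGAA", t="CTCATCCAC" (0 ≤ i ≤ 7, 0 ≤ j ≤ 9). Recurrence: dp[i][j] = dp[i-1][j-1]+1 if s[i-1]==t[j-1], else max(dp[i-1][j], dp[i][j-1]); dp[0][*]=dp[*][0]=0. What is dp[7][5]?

   ''  C  T  C  A  T  C  C  A  C
''  0  0  0  0  0  0  0  0  0  0
 T  0  0  1  1  1  1  1  1  1  1
 T  0  0  1  1  1  2  2  2  2  2
 A  0  0  1  1  2  2  2  2  3  3
 G  0  0  1  1  2  2  2  2  3  3
 G  0  0  1  1  2  2  2  2  3  3
 A  0  0  1  1  2  2  2  2  3  3
 A  0  0  1  1  2  2  2  2  3  3

2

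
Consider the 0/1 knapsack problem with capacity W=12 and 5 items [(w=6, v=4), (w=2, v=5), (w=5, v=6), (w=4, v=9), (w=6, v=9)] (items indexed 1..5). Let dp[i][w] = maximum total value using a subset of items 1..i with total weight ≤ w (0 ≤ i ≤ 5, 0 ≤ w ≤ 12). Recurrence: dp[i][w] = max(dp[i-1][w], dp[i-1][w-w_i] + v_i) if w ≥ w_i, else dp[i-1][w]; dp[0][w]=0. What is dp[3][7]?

i\w   0   1   2   3   4   5   6   7   8   9  10  11  12
  0   0   0   0   0   0   0   0   0   0   0   0   0   0
  1   0   0   0   0   0   0   4   4   4   4   4   4   4
  2   0   0   5   5   5   5   5   5   9   9   9   9   9
  3   0   0   5   5   5   6   6  11  11  11  11  11  11
  4   0   0   5   5   9   9  14  14  14  15  15  20  20
  5   0   0   5   5   9   9  14  14  14  15  18  20  23

11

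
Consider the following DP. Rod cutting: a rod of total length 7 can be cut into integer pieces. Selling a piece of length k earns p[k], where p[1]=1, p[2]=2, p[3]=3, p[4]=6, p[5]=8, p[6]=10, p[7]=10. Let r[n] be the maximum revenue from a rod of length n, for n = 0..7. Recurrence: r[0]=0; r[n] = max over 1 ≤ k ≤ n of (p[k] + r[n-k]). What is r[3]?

   n    0    1    2    3    4    5    6    7
r[n]    0    1    2    3    6    8   10   11

3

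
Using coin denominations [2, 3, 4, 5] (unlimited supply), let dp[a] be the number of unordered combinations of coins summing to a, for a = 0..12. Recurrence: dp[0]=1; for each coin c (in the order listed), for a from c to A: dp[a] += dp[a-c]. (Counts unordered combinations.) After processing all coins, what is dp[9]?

5

after  coin     0     1     2     3     4     5     6     7     8     9    10    11    12
          2     1     0     1     0     1     0     1     0     1     0     1     0     1
          3     1     0     1     1     1     1     2     1     2     2     2     2     3
          4     1     0     1     1     2     1     3     2     4     3     5     4     7
          5     1     0     1     1     2     2     3     3     5     5     7     7    10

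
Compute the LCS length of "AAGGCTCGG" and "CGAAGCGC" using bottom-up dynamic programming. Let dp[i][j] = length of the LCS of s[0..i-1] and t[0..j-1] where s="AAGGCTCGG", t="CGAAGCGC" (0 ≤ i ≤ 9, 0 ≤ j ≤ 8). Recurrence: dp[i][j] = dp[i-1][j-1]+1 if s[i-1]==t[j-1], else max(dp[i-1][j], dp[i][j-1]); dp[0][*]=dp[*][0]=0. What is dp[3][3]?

1

   ''  C  G  A  A  G  C  G  C
''  0  0  0  0  0  0  0  0  0
 A  0  0  0  1  1  1  1  1  1
 A  0  0  0  1  2  2  2  2  2
 G  0  0  1  1  2  3  3  3  3
 G  0  0  1  1  2  3  3  4  4
 C  0  1  1  1  2  3  4  4  5
 T  0  1  1  1  2  3  4  4  5
 C  0  1  1  1  2  3  4  4  5
 G  0  1  2  2  2  3  4  5  5
 G  0  1  2  2  2  3  4  5  5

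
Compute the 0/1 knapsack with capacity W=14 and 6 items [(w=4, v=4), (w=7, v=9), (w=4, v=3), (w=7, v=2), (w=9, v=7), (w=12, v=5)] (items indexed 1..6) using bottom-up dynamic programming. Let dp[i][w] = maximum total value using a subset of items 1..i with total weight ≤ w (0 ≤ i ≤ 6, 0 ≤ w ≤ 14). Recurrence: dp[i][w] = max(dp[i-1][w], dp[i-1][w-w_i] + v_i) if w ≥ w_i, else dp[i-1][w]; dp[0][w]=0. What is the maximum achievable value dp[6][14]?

13

i\w   0   1   2   3   4   5   6   7   8   9  10  11  12  13  14
  0   0   0   0   0   0   0   0   0   0   0   0   0   0   0   0
  1   0   0   0   0   4   4   4   4   4   4   4   4   4   4   4
  2   0   0   0   0   4   4   4   9   9   9   9  13  13  13  13
  3   0   0   0   0   4   4   4   9   9   9   9  13  13  13  13
  4   0   0   0   0   4   4   4   9   9   9   9  13  13  13  13
  5   0   0   0   0   4   4   4   9   9   9   9  13  13  13  13
  6   0   0   0   0   4   4   4   9   9   9   9  13  13  13  13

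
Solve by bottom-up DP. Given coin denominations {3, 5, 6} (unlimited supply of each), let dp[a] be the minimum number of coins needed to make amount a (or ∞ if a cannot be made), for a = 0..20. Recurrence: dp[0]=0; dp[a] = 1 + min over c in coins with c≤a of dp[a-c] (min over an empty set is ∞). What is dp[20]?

 a  0  1  2  3  4  5  6  7  8  9 10 11 12 13 14 15 16 17 18 19 20
dp  0  -  -  1  -  1  1  -  2  2  2  2  2  3  3  3  3  3  3  4  4
(- denotes ∞ / unreachable)

4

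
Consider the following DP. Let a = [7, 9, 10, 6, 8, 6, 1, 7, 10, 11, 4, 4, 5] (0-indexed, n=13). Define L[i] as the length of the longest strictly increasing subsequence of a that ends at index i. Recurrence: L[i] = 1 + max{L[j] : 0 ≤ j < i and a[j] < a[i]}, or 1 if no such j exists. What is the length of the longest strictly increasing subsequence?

4

   i    0    1    2    3    4    5    6    7    8    9   10   11   12
a[i]    7    9   10    6    8    6    1    7   10   11    4    4    5
L[i]    1    2    3    1    2    1    1    2    3    4    2    2    3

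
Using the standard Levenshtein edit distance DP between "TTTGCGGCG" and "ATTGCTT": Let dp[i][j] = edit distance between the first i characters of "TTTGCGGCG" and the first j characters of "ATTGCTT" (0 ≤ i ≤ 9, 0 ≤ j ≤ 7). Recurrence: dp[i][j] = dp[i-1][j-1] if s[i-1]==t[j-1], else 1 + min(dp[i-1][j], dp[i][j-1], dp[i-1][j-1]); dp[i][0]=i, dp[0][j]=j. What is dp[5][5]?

1

   ''  A  T  T  G  C  T  T
''  0  1  2  3  4  5  6  7
 T  1  1  1  2  3  4  5  6
 T  2  2  1  1  2  3  4  5
 T  3  3  2  1  2  3  3  4
 G  4  4  3  2  1  2  3  4
 C  5  5  4  3  2  1  2  3
 G  6  6  5  4  3  2  2  3
 G  7  7  6  5  4  3  3  3
 C  8  8  7  6  5  4  4  4
 G  9  9  8  7  6  5  5  5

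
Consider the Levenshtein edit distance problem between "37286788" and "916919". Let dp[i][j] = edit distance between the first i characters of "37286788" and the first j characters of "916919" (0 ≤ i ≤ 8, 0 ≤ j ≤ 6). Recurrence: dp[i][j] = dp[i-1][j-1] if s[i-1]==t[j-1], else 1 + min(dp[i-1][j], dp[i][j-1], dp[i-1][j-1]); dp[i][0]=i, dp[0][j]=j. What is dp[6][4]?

5

   ''  9  1  6  9  1  9
''  0  1  2  3  4  5  6
 3  1  1  2  3  4  5  6
 7  2  2  2  3  4  5  6
 2  3  3  3  3  4  5  6
 8  4  4  4  4  4  5  6
 6  5  5  5  4  5  5  6
 7  6  6  6  5  5  6  6
 8  7  7  7  6  6  6  7
 8  8  8  8  7  7  7  7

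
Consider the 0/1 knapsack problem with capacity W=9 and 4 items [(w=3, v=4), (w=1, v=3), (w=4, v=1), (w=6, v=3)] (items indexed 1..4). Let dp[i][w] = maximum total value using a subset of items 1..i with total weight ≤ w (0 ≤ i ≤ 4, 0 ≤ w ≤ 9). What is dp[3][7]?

i\w   0   1   2   3   4   5   6   7   8   9
  0   0   0   0   0   0   0   0   0   0   0
  1   0   0   0   4   4   4   4   4   4   4
  2   0   3   3   4   7   7   7   7   7   7
  3   0   3   3   4   7   7   7   7   8   8
  4   0   3   3   4   7   7   7   7   8   8

7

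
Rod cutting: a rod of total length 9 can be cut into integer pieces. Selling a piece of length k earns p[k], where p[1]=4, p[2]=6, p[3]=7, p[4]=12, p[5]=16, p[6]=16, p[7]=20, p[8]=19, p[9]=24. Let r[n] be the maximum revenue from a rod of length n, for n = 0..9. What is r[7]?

   n    0    1    2    3    4    5    6    7    8    9
r[n]    0    4    8   12   16   20   24   28   32   36

28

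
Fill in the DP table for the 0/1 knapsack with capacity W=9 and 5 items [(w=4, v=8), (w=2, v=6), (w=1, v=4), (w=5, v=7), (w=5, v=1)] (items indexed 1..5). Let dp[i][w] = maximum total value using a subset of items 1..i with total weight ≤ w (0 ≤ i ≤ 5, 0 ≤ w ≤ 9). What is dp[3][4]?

i\w   0   1   2   3   4   5   6   7   8   9
  0   0   0   0   0   0   0   0   0   0   0
  1   0   0   0   0   8   8   8   8   8   8
  2   0   0   6   6   8   8  14  14  14  14
  3   0   4   6  10  10  12  14  18  18  18
  4   0   4   6  10  10  12  14  18  18  18
  5   0   4   6  10  10  12  14  18  18  18

10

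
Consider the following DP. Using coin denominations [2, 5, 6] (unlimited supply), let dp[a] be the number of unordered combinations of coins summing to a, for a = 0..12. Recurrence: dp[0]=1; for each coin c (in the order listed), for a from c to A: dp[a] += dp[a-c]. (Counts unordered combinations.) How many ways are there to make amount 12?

after  coin     0     1     2     3     4     5     6     7     8     9    10    11    12
          2     1     0     1     0     1     0     1     0     1     0     1     0     1
          5     1     0     1     0     1     1     1     1     1     1     2     1     2
          6     1     0     1     0     1     1     2     1     2     1     3     2     4

4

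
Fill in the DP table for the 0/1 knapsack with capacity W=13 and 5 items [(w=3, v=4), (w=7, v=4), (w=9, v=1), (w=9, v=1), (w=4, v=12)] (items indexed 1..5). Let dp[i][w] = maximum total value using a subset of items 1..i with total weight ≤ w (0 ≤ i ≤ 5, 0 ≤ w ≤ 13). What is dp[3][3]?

i\w   0   1   2   3   4   5   6   7   8   9  10  11  12  13
  0   0   0   0   0   0   0   0   0   0   0   0   0   0   0
  1   0   0   0   4   4   4   4   4   4   4   4   4   4   4
  2   0   0   0   4   4   4   4   4   4   4   8   8   8   8
  3   0   0   0   4   4   4   4   4   4   4   8   8   8   8
  4   0   0   0   4   4   4   4   4   4   4   8   8   8   8
  5   0   0   0   4  12  12  12  16  16  16  16  16  16  16

4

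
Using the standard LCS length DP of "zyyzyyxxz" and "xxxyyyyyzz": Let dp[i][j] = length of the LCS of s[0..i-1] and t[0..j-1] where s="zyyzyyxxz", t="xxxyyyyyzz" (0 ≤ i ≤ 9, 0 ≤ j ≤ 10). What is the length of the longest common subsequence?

5

   ''  x  x  x  y  y  y  y  y  z  z
''  0  0  0  0  0  0  0  0  0  0  0
 z  0  0  0  0  0  0  0  0  0  1  1
 y  0  0  0  0  1  1  1  1  1  1  1
 y  0  0  0  0  1  2  2  2  2  2  2
 z  0  0  0  0  1  2  2  2  2  3  3
 y  0  0  0  0  1  2  3  3  3  3  3
 y  0  0  0  0  1  2  3  4  4  4  4
 x  0  1  1  1  1  2  3  4  4  4  4
 x  0  1  2  2  2  2  3  4  4  4  4
 z  0  1  2  2  2  2  3  4  4  5  5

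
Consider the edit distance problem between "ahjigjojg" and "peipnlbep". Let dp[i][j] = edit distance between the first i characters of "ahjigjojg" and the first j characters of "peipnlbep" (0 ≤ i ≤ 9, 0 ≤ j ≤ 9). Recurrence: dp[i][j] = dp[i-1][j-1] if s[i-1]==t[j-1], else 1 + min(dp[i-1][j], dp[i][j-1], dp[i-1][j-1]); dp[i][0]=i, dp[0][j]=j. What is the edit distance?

9

   ''  p  e  i  p  n  l  b  e  p
''  0  1  2  3  4  5  6  7  8  9
 a  1  1  2  3  4  5  6  7  8  9
 h  2  2  2  3  4  5  6  7  8  9
 j  3  3  3  3  4  5  6  7  8  9
 i  4  4  4  3  4  5  6  7  8  9
 g  5  5  5  4  4  5  6  7  8  9
 j  6  6  6  5  5  5  6  7  8  9
 o  7  7  7  6  6  6  6  7  8  9
 j  8  8  8  7  7  7  7  7  8  9
 g  9  9  9  8  8  8  8  8  8  9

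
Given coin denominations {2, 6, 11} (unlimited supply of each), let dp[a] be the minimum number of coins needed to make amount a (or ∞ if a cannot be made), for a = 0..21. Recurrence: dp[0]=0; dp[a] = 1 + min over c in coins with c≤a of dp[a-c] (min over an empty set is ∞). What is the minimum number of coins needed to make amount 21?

 a  0  1  2  3  4  5  6  7  8  9 10 11 12 13 14 15 16 17 18 19 20 21
dp  0  -  1  -  2  -  1  -  2  -  3  1  2  2  3  3  4  2  3  3  4  4
(- denotes ∞ / unreachable)

4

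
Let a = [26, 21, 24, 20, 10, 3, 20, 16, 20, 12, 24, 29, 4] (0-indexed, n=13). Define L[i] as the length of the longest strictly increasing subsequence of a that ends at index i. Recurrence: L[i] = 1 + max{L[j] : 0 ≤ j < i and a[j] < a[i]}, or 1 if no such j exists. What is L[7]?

   i    0    1    2    3    4    5    6    7    8    9   10   11   12
a[i]   26   21   24   20   10    3   20   16   20   12   24   29    4
L[i]    1    1    2    1    1    1    2    2    3    2    4    5    2

2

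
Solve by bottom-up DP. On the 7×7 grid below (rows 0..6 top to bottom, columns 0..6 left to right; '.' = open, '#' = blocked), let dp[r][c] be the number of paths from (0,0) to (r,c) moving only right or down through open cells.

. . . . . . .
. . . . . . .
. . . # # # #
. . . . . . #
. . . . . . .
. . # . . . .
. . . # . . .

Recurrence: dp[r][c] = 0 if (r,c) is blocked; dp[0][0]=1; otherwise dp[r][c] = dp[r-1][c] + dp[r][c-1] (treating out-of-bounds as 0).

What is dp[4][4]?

r\c   0   1   2   3   4   5   6
  0   1   1   1   1   1   1   1
  1   1   2   3   4   5   6   7
  2   1   3   6   0   0   0   0
  3   1   4  10  10  10  10   0
  4   1   5  15  25  35  45  45
  5   1   6   0  25  60 105 150
  6   1   7   7   0  60 165 315

35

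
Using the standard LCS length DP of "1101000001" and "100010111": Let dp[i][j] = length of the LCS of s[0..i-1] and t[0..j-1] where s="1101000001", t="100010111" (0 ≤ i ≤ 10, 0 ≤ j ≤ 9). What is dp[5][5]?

   ''  1  0  0  0  1  0  1  1  1
''  0  0  0  0  0  0  0  0  0  0
 1  0  1  1  1  1  1  1  1  1  1
 1  0  1  1  1  1  2  2  2  2  2
 0  0  1  2  2  2  2  3  3  3  3
 1  0  1  2  2  2  3  3  4  4  4
 0  0  1  2  3  3  3  4  4  4  4
 0  0  1  2  3  4  4  4  4  4  4
 0  0  1  2  3  4  4  5  5  5  5
 0  0  1  2  3  4  4  5  5  5  5
 0  0  1  2  3  4  4  5  5  5  5
 1  0  1  2  3  4  5  5  6  6  6

3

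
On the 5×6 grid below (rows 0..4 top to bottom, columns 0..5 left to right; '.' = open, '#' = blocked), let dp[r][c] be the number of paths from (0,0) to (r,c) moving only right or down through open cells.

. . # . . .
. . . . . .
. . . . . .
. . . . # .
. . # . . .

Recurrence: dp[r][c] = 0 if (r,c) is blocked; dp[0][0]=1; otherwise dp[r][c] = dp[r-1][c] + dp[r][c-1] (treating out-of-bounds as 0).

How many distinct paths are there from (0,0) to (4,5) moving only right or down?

27

r\c   0   1   2   3   4   5
  0   1   1   0   0   0   0
  1   1   2   2   2   2   2
  2   1   3   5   7   9  11
  3   1   4   9  16   0  11
  4   1   5   0  16  16  27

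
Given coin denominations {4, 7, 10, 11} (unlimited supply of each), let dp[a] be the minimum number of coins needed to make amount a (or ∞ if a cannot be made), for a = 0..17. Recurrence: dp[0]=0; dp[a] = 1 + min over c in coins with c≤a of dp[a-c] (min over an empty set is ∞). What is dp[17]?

 a  0  1  2  3  4  5  6  7  8  9 10 11 12 13 14 15 16 17
dp  0  -  -  -  1  -  -  1  2  -  1  1  3  -  2  2  4  2
(- denotes ∞ / unreachable)

2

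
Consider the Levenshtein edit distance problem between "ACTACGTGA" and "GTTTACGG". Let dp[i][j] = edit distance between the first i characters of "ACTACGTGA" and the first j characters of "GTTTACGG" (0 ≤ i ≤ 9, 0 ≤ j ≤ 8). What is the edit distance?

   ''  G  T  T  T  A  C  G  G
''  0  1  2  3  4  5  6  7  8
 A  1  1  2  3  4  4  5  6  7
 C  2  2  2  3  4  5  4  5  6
 T  3  3  2  2  3  4  5  5  6
 A  4  4  3  3  3  3  4  5  6
 C  5  5  4  4  4  4  3  4  5
 G  6  5  5  5  5  5  4  3  4
 T  7  6  5  5  5  6  5  4  4
 G  8  7  6  6  6  6  6  5  4
 A  9  8  7  7  7  6  7  6  5

5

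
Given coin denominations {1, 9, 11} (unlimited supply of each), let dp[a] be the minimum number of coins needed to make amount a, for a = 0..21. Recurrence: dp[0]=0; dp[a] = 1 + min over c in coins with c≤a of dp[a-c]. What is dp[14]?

4

 a  0  1  2  3  4  5  6  7  8  9 10 11 12 13 14 15 16 17 18 19 20 21
dp  0  1  2  3  4  5  6  7  8  1  2  1  2  3  4  5  6  7  2  3  2  3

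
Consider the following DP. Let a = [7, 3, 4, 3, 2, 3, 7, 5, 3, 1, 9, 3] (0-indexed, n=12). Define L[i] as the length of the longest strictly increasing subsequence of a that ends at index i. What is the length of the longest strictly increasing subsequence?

   i    0    1    2    3    4    5    6    7    8    9   10   11
a[i]    7    3    4    3    2    3    7    5    3    1    9    3
L[i]    1    1    2    1    1    2    3    3    2    1    4    2

4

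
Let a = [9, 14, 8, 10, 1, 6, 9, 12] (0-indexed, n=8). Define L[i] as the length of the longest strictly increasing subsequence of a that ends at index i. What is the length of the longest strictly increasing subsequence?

   i    0    1    2    3    4    5    6    7
a[i]    9   14    8   10    1    6    9   12
L[i]    1    2    1    2    1    2    3    4

4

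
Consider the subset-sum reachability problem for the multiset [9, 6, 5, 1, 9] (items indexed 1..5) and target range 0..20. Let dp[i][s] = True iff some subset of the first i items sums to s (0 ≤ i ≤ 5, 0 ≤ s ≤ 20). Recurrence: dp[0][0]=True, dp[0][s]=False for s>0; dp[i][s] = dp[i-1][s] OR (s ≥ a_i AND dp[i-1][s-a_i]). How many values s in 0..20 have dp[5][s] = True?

15

i\s   0   1   2   3   4   5   6   7   8   9  10  11  12  13  14  15  16  17  18  19  20
  0   T   F   F   F   F   F   F   F   F   F   F   F   F   F   F   F   F   F   F   F   F
  1   T   F   F   F   F   F   F   F   F   T   F   F   F   F   F   F   F   F   F   F   F
  2   T   F   F   F   F   F   T   F   F   T   F   F   F   F   F   T   F   F   F   F   F
  3   T   F   F   F   F   T   T   F   F   T   F   T   F   F   T   T   F   F   F   F   T
  4   T   T   F   F   F   T   T   T   F   T   T   T   T   F   T   T   T   F   F   F   T
  5   T   T   F   F   F   T   T   T   F   T   T   T   T   F   T   T   T   F   T   T   T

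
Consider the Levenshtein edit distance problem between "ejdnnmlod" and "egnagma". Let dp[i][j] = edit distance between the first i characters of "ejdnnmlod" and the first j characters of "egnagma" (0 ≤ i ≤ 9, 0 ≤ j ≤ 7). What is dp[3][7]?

   ''  e  g  n  a  g  m  a
''  0  1  2  3  4  5  6  7
 e  1  0  1  2  3  4  5  6
 j  2  1  1  2  3  4  5  6
 d  3  2  2  2  3  4  5  6
 n  4  3  3  2  3  4  5  6
 n  5  4  4  3  3  4  5  6
 m  6  5  5  4  4  4  4  5
 l  7  6  6  5  5  5  5  5
 o  8  7  7  6  6  6  6  6
 d  9  8  8  7  7  7  7  7

6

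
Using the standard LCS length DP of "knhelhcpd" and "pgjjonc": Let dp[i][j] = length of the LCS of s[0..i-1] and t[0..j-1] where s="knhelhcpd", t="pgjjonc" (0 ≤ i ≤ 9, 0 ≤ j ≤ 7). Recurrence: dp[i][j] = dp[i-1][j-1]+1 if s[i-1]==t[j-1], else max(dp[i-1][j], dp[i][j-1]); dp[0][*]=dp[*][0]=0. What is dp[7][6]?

1

   ''  p  g  j  j  o  n  c
''  0  0  0  0  0  0  0  0
 k  0  0  0  0  0  0  0  0
 n  0  0  0  0  0  0  1  1
 h  0  0  0  0  0  0  1  1
 e  0  0  0  0  0  0  1  1
 l  0  0  0  0  0  0  1  1
 h  0  0  0  0  0  0  1  1
 c  0  0  0  0  0  0  1  2
 p  0  1  1  1  1  1  1  2
 d  0  1  1  1  1  1  1  2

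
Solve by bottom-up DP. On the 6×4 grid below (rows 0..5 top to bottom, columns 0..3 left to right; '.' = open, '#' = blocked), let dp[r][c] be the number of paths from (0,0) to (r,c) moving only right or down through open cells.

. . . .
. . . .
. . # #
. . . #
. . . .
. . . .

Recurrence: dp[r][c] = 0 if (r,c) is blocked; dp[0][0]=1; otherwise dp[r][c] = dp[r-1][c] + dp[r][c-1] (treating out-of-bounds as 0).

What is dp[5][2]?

r\c   0   1   2   3
  0   1   1   1   1
  1   1   2   3   4
  2   1   3   0   0
  3   1   4   4   0
  4   1   5   9   9
  5   1   6  15  24

15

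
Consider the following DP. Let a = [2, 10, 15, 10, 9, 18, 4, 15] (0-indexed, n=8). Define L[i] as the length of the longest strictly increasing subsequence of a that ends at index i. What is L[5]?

4

   i    0    1    2    3    4    5    6    7
a[i]    2   10   15   10    9   18    4   15
L[i]    1    2    3    2    2    4    2    3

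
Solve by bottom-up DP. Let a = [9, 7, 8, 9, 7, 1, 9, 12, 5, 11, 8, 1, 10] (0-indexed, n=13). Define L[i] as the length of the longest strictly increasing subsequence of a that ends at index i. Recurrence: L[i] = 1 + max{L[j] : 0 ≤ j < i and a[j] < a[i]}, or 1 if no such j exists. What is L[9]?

4

   i    0    1    2    3    4    5    6    7    8    9   10   11   12
a[i]    9    7    8    9    7    1    9   12    5   11    8    1   10
L[i]    1    1    2    3    1    1    3    4    2    4    3    1    4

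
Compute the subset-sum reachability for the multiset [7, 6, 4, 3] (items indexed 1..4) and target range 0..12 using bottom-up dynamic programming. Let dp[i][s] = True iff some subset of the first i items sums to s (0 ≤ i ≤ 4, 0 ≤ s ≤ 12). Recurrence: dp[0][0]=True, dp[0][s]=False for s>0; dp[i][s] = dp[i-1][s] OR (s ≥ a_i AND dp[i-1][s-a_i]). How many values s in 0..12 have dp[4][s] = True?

8

i\s   0   1   2   3   4   5   6   7   8   9  10  11  12
  0   T   F   F   F   F   F   F   F   F   F   F   F   F
  1   T   F   F   F   F   F   F   T   F   F   F   F   F
  2   T   F   F   F   F   F   T   T   F   F   F   F   F
  3   T   F   F   F   T   F   T   T   F   F   T   T   F
  4   T   F   F   T   T   F   T   T   F   T   T   T   F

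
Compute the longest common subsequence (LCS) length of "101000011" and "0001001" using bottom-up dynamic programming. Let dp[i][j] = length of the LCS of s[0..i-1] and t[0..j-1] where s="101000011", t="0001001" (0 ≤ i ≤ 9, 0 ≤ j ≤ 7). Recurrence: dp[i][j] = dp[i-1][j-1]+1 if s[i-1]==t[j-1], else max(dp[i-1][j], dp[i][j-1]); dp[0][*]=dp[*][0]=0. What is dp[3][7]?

3

   ''  0  0  0  1  0  0  1
''  0  0  0  0  0  0  0  0
 1  0  0  0  0  1  1  1  1
 0  0  1  1  1  1  2  2  2
 1  0  1  1  1  2  2  2  3
 0  0  1  2  2  2  3  3  3
 0  0  1  2  3  3  3  4  4
 0  0  1  2  3  3  4  4  4
 0  0  1  2  3  3  4  5  5
 1  0  1  2  3  4  4  5  6
 1  0  1  2  3  4  4  5  6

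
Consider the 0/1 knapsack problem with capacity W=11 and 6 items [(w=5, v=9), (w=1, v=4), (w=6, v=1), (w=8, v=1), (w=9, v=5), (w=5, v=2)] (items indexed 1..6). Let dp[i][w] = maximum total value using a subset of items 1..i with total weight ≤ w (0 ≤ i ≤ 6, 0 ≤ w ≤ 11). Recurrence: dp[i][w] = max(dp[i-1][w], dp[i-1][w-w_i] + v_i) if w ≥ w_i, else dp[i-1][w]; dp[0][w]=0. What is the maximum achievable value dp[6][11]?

i\w   0   1   2   3   4   5   6   7   8   9  10  11
  0   0   0   0   0   0   0   0   0   0   0   0   0
  1   0   0   0   0   0   9   9   9   9   9   9   9
  2   0   4   4   4   4   9  13  13  13  13  13  13
  3   0   4   4   4   4   9  13  13  13  13  13  13
  4   0   4   4   4   4   9  13  13  13  13  13  13
  5   0   4   4   4   4   9  13  13  13  13  13  13
  6   0   4   4   4   4   9  13  13  13  13  13  15

15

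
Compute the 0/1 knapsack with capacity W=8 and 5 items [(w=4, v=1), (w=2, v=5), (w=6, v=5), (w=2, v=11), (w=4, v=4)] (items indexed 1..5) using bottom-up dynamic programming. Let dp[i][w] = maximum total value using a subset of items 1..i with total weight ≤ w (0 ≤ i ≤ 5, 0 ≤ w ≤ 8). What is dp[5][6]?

i\w   0   1   2   3   4   5   6   7   8
  0   0   0   0   0   0   0   0   0   0
  1   0   0   0   0   1   1   1   1   1
  2   0   0   5   5   5   5   6   6   6
  3   0   0   5   5   5   5   6   6  10
  4   0   0  11  11  16  16  16  16  17
  5   0   0  11  11  16  16  16  16  20

16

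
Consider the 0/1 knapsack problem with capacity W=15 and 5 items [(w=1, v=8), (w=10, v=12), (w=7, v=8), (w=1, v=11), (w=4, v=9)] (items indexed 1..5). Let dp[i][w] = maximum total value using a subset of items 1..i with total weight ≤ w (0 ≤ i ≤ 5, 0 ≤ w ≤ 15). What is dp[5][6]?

28

i\w   0   1   2   3   4   5   6   7   8   9  10  11  12  13  14  15
  0   0   0   0   0   0   0   0   0   0   0   0   0   0   0   0   0
  1   0   8   8   8   8   8   8   8   8   8   8   8   8   8   8   8
  2   0   8   8   8   8   8   8   8   8   8  12  20  20  20  20  20
  3   0   8   8   8   8   8   8   8  16  16  16  20  20  20  20  20
  4   0  11  19  19  19  19  19  19  19  27  27  27  31  31  31  31
  5   0  11  19  19  19  20  28  28  28  28  28  28  31  36  36  36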